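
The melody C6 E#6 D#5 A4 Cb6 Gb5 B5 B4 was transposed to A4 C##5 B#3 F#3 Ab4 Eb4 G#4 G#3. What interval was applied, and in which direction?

down a minor tenth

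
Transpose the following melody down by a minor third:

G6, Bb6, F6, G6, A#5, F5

E6 G6 D6 E6 F##5 D5

G6 becomes E6
Bb6 becomes G6
F6 becomes D6
G6 becomes E6
A#5 becomes F##5
F5 becomes D5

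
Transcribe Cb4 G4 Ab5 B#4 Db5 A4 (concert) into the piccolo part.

Cb3 G3 Ab4 B#3 Db4 A3

The piccolo sounds a perfect octave above written, so the written part must be a perfect octave below concert — transpose each note down.
Cb4 to Cb3
G4 to G3
Ab5 to Ab4
B#4 to B#3
Db5 to Db4
A4 to A3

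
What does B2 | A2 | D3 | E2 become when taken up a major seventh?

A major seventh up from B2 gives A#3.
A2: a seventh up reaches G, and 11 semitones makes it G#3.
A major seventh up from D3 gives C#4.
E2 up a major seventh is D#3.

A#3 G#3 C#4 D#3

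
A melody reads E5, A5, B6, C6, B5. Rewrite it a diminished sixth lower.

G##4 C##5 D##6 E#5 D##5

E5 → G##4
A5 → C##5
B6 → D##6
C6 → E#5
B5 → D##5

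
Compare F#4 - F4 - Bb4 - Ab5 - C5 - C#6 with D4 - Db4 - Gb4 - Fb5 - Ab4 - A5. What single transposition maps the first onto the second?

From F#4 to D4 is 3 letter names — a third of some quality.
D4 to F#4 is 4 semitones, which makes it a major third; the second version is lower, so the direction is down.
Checking another pair — C#6 → A5 — gives the same interval.

down a major third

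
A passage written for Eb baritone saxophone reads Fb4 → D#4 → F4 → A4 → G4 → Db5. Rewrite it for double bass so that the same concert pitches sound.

First find concert pitch: the Eb baritone saxophone sounds a major thirteenth below written, so Fb4 D#4 F4 A4 G4 Db5 sounds Abb2 F#2 Ab2 C3 Bb2 Fb3.
Then write for double bass: it sounds a perfect octave below written, so the part must be a perfect octave above concert.
Abb2 → Abb3
F#2 → F#3
Ab2 → Ab3
C3 → C4
Bb2 → Bb3
Fb3 → Fb4

Abb3 F#3 Ab3 C4 Bb3 Fb4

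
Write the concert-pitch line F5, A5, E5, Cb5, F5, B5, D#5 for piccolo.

F4 A4 E4 Cb4 F4 B4 D#4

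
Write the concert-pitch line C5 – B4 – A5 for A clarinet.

Written C4 sounds as A3 on the A clarinet, so concert pitches are written a minor third up.
C5 becomes Eb5
B4 becomes D5
A5 becomes C6

Eb5 D5 C6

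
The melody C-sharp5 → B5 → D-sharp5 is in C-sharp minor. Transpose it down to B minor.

C-sharp minor to B minor down is a major second, so every note moves down by that interval.
C#5 becomes B4
B5 becomes A5
D#5 becomes C#5

B4 A5 C#5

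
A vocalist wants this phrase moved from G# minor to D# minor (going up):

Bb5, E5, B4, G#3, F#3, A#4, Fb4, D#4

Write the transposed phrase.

G# minor to D# minor up is a perfect fifth, so every note moves up by that interval.
Bb5 becomes F6
E5 becomes B5
B4 becomes F#5
G#3 becomes D#4
F#3 becomes C#4
A#4 becomes E#5
Fb4 becomes Cb5
D#4 becomes A#4

F6 B5 F#5 D#4 C#4 E#5 Cb5 A#4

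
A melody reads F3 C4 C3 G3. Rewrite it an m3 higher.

Ab3 Eb4 Eb3 Bb3

A minor third up from F3 gives Ab3.
C4 up a minor third is Eb4.
A minor third up from C3 gives Eb3.
G3: a third up reaches B, and 3 semitones makes it Bb3.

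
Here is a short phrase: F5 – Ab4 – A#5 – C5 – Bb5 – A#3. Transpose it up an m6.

Db6 Fb5 F#6 Ab5 Gb6 F#4

F5: a sixth up reaches D, and 8 semitones makes it Db6.
A minor sixth up from Ab4 gives Fb5.
A minor sixth up from A#5 gives F#6.
A minor sixth up from C5 gives Ab5.
Bb5 up a minor sixth is Gb6.
A minor sixth up from A#3 gives F#4.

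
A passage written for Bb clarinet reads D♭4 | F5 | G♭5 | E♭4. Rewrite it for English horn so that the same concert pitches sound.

Gb4 Bb5 Cb6 Ab4

First find concert pitch: the Bb clarinet sounds a major second below written, so D♭4 F5 G♭5 E♭4 sounds Cb4 Eb5 Fb5 Db4.
Then write for English horn: it sounds a perfect fifth below written, so the part must be a perfect fifth above concert.
Cb4 → Gb4
Eb5 → Bb5
Fb5 → Cb6
Db4 → Ab4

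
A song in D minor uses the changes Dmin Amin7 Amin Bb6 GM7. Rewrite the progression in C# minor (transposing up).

D minor up to C# minor is a major seventh; each chord root moves by that interval while the quality stays the same.
Dmin: root D up a major seventh → C#, giving C#min.
Amin7: root A up a major seventh → G#, giving G#min7.
Amin: root A up a major seventh → G#, giving G#min.
Bb6: root Bb up a major seventh → A, giving A6.
GM7: root G up a major seventh → F#, giving F#M7.

C#min G#min7 G#min A6 F#M7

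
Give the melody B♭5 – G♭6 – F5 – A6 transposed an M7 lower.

Cb5 Abb5 Gb4 Bb5

Bb5 gives Cb5
Gb6 gives Abb5
F5 gives Gb4
A6 gives Bb5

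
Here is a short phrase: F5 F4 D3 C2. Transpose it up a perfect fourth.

Bb5 Bb4 G3 F2

A perfect fourth up from F5 gives Bb5.
F4 up a perfect fourth is Bb4.
D3: a fourth up reaches G, and 5 semitones makes it G3.
C2: a fourth up reaches F, and 5 semitones makes it F2.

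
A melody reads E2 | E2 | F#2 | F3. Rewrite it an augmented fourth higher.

A#2 A#2 B#2 B3

E2 becomes A#2
E2 becomes A#2
F#2 becomes B#2
F3 becomes B3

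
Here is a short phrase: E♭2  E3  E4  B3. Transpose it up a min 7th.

A minor seventh up from Eb2 gives Db3.
E3 up a minor seventh is D4.
E4: a seventh up reaches D, and 10 semitones makes it D5.
B3 up a minor seventh is A4.

Db3 D4 D5 A4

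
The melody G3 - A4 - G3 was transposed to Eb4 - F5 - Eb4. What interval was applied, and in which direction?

up a minor sixth

Take the first pair: G3 → Eb4. G to E spans 6 letter names, so the interval is some kind of sixth.
G3 to Eb4 is 8 semitones, which makes it a minor sixth; the second version is higher, so the direction is up.
Checking another pair — G3 → Eb4 — gives the same interval.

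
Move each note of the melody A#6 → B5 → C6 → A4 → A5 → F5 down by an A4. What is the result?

A#6 -> E6
B5 -> F5
C6 -> Gb5
A4 -> Eb4
A5 -> Eb5
F5 -> Cb5

E6 F5 Gb5 Eb4 Eb5 Cb5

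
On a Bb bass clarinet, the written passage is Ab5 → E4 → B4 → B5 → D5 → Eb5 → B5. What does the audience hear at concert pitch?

Gb4 D3 A3 A4 C4 Db4 A4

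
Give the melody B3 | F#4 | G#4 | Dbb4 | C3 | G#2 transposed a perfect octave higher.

B3 up a perfect octave is B4.
F#4: an octave up reaches F, and 12 semitones makes it F#5.
G#4: an octave up reaches G, and 12 semitones makes it G#5.
Dbb4 up a perfect octave is Dbb5.
C3: an octave up reaches C, and 12 semitones makes it C4.
G#2 up a perfect octave is G#3.

B4 F#5 G#5 Dbb5 C4 G#3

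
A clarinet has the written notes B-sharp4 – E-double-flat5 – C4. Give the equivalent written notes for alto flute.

First find concert pitch: the A clarinet sounds a minor third below written, so B-sharp4 E-double-flat5 C4 sounds G##4 Cb5 A3.
Then write for alto flute: it sounds a perfect fourth below written, so the part must be a perfect fourth above concert.
G##4 → C##5
Cb5 → Fb5
A3 → D4

C##5 Fb5 D4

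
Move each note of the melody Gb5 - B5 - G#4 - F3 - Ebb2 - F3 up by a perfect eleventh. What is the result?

Cb7 E7 C#6 Bb4 Abb3 Bb4

Gb5 -> Cb7
B5 -> E7
G#4 -> C#6
F3 -> Bb4
Ebb2 -> Abb3
F3 -> Bb4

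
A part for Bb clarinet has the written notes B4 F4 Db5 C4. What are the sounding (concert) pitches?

A4 Eb4 Cb5 Bb3

The Bb clarinet sounds a major second below written, so transpose each written note down a major second.
B4 → A4
F4 → Eb4
Db5 → Cb5
C4 → Bb3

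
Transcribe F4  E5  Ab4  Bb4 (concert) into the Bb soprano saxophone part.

Written C4 sounds as Bb3 on the Bb soprano saxophone, so concert pitches are written a major second up.
F4 to G4
E5 to F#5
Ab4 to Bb4
Bb4 to C5

G4 F#5 Bb4 C5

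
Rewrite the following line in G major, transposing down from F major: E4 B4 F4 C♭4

F#3 C#4 G3 Db3

From F down to G is a minor seventh; apply that to each pitch.
E4 → F#3
B4 → C#4
F4 → G3
Cb4 → Db3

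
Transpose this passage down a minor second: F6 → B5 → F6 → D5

F6: a second down reaches E, and 1 semitone makes it E6.
B5 down a minor second is A#5.
F6: a second down reaches E, and 1 semitone makes it E6.
D5 down a minor second is C#5.

E6 A#5 E6 C#5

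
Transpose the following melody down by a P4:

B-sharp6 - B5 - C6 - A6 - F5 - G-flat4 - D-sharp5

A perfect fourth down from B#6 gives F##6.
A perfect fourth down from B5 gives F#5.
C6: a fourth down reaches G, and 5 semitones makes it G5.
A6: a fourth down reaches E, and 5 semitones makes it E6.
A perfect fourth down from F5 gives C5.
Gb4 down a perfect fourth is Db4.
D#5 down a perfect fourth is A#4.

F##6 F#5 G5 E6 C5 Db4 A#4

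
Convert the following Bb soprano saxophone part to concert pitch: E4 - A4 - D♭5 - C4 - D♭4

The Bb soprano saxophone sounds a major second below written, so transpose each written note down a major second.
E4 becomes D4
A4 becomes G4
Db5 becomes Cb5
C4 becomes Bb3
Db4 becomes Cb4

D4 G4 Cb5 Bb3 Cb4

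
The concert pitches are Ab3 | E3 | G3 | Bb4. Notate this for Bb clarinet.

Written C4 sounds as Bb3 on the Bb clarinet, so concert pitches are written a major second up.
Ab3 becomes Bb3
E3 becomes F#3
G3 becomes A3
Bb4 becomes C5

Bb3 F#3 A3 C5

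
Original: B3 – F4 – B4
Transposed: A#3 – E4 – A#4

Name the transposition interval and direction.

Take the first pair: B3 → A#3. B to A spans 2 letter names, so the interval is some kind of second.
A#3 to B3 is 1 semitone, which makes it a minor second; the second version is lower, so the direction is down.
Checking another pair — B4 → A#4 — gives the same interval.

down a minor second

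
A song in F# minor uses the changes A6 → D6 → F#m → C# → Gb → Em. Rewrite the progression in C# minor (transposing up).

E6 A6 C#m G# Db Bm

F# minor up to C# minor is a perfect fifth; each chord root moves by that interval while the quality stays the same.
A6: root A up a perfect fifth → E, giving E6.
D6: root D up a perfect fifth → A, giving A6.
F#m: root F# up a perfect fifth → C#, giving C#m.
C#: root C# up a perfect fifth → G#, giving G#.
Gb: root Gb up a perfect fifth → Db, giving Db.
Em: root E up a perfect fifth → B, giving Bm.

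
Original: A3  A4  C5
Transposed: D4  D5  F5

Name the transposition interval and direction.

From A3 to D4 is 4 letter names — a fourth of some quality.
A3 to D4 is 5 semitones, which makes it a perfect fourth; the second version is higher, so the direction is up.
Checking another pair — C5 → F5 — gives the same interval.

up a perfect fourth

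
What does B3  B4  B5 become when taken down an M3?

G3 G4 G5

B3 becomes G3
B4 becomes G4
B5 becomes G5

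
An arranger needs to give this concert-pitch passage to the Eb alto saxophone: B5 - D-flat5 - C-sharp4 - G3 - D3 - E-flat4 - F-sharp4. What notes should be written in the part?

Written C4 sounds as Eb3 on the Eb alto saxophone, so concert pitches are written a major sixth up.
B5 -> G#6
Db5 -> Bb5
C#4 -> A#4
G3 -> E4
D3 -> B3
Eb4 -> C5
F#4 -> D#5

G#6 Bb5 A#4 E4 B3 C5 D#5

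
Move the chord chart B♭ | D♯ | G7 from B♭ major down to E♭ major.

Eb G# C7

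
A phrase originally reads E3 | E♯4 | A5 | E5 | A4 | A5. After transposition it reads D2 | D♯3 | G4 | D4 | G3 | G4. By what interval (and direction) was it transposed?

down a major ninth

Take the first pair: E3 → D2. E to D spans 9 letter names, so the interval is some kind of ninth.
D2 to E3 is 14 semitones, which makes it a major ninth; the second version is lower, so the direction is down.
Checking another pair — A5 → G4 — gives the same interval.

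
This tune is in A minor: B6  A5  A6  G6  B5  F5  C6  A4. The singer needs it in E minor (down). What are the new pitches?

A minor to E minor down is a perfect fourth, so every note moves down by that interval.
B6 becomes F#6
A5 becomes E5
A6 becomes E6
G6 becomes D6
B5 becomes F#5
F5 becomes C5
C6 becomes G5
A4 becomes E4

F#6 E5 E6 D6 F#5 C5 G5 E4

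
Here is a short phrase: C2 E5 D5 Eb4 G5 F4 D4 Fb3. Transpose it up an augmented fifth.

G#2 B#5 A#5 B4 D#6 C#5 A#4 C4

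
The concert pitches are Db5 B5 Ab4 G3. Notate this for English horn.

Ab5 F#6 Eb5 D4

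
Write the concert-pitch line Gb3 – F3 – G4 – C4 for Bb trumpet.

Ab3 G3 A4 D4

The Bb trumpet sounds a major second below written, so the written part must be a major second above concert — transpose each note up.
Gb3 → Ab3
F3 → G3
G4 → A4
C4 → D4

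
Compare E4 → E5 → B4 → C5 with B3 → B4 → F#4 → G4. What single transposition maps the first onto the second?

Take the first pair: E4 → B3. E to B spans 4 letter names, so the interval is some kind of fourth.
B3 to E4 is 5 semitones, which makes it a perfect fourth; the second version is lower, so the direction is down.
Checking another pair — C5 → G4 — gives the same interval.

down a perfect fourth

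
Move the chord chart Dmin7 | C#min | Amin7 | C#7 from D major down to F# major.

D major down to F# major is a minor sixth; each chord root moves by that interval while the quality stays the same.
Dmin7: root D down a minor sixth → F#, giving F#min7.
C#min: root C# down a minor sixth → E#, giving E#min.
Amin7: root A down a minor sixth → C#, giving C#min7.
C#7: root C# down a minor sixth → E#, giving E#7.

F#min7 E#min C#min7 E#7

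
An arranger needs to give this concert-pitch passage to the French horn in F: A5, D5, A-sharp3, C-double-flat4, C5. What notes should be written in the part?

Written C4 sounds as F3 on the French horn in F, so concert pitches are written a perfect fifth up.
A5 -> E6
D5 -> A5
A#3 -> E#4
Cbb4 -> Gbb4
C5 -> G5

E6 A5 E#4 Gbb4 G5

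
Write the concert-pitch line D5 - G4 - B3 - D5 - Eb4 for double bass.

Written C4 sounds as C3 on the double bass, so concert pitches are written a perfect octave up.
D5 becomes D6
G4 becomes G5
B3 becomes B4
D5 becomes D6
Eb4 becomes Eb5

D6 G5 B4 D6 Eb5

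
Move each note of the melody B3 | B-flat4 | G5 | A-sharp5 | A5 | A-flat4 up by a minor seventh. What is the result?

A4 Ab5 F6 G#6 G6 Gb5

B3 -> A4
Bb4 -> Ab5
G5 -> F6
A#5 -> G#6
A5 -> G6
Ab4 -> Gb5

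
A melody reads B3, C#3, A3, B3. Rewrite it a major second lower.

A3 B2 G3 A3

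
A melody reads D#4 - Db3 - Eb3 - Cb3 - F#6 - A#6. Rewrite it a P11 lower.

A#2 Ab1 Bb1 Gb1 C#5 E#5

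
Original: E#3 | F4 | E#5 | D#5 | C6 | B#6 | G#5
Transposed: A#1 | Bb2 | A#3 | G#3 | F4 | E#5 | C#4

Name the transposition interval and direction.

down a perfect twelfth

From E#3 to A#1 is 12 letter names — a twelfth of some quality.
A#1 to E#3 is 19 semitones, which makes it a perfect twelfth; the second version is lower, so the direction is down.
Checking another pair — G#5 → C#4 — gives the same interval.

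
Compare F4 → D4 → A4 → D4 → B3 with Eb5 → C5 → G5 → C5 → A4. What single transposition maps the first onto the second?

up a minor seventh

Take the first pair: F4 → Eb5. F to E spans 7 letter names, so the interval is some kind of seventh.
F4 to Eb5 is 10 semitones, which makes it a minor seventh; the second version is higher, so the direction is up.
Checking another pair — B3 → A4 — gives the same interval.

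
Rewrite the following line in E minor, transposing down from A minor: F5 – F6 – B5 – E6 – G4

C5 C6 F#5 B5 D4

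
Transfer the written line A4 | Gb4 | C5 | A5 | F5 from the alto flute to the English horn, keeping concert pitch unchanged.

First find concert pitch: the alto flute sounds a perfect fourth below written, so A4 Gb4 C5 A5 F5 sounds E4 Db4 G4 E5 C5.
Then write for English horn: it sounds a perfect fifth below written, so the part must be a perfect fifth above concert.
E4 → B4
Db4 → Ab4
G4 → D5
E5 → B5
C5 → G5

B4 Ab4 D5 B5 G5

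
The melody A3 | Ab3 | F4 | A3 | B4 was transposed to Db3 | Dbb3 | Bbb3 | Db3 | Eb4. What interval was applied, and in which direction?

down an augmented fifth

Take the first pair: A3 → Db3. A to D spans 5 letter names, so the interval is some kind of fifth.
Db3 to A3 is 8 semitones, which makes it an augmented fifth; the second version is lower, so the direction is down.
Checking another pair — B4 → Eb4 — gives the same interval.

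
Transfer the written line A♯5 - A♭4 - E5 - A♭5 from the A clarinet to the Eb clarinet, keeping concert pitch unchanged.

D##5 D4 A#4 D5

First find concert pitch: the A clarinet sounds a minor third below written, so A♯5 A♭4 E5 A♭5 sounds F##5 F4 C#5 F5.
Then write for Eb clarinet: it sounds a minor third above written, so the part must be a minor third below concert.
F##5 → D##5
F4 → D4
C#5 → A#4
F5 → D5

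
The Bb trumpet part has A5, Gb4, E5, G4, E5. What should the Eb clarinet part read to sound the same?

E5 Db4 B4 D4 B4

First find concert pitch: the Bb trumpet sounds a major second below written, so A5 Gb4 E5 G4 E5 sounds G5 Fb4 D5 F4 D5.
Then write for Eb clarinet: it sounds a minor third above written, so the part must be a minor third below concert.
G5 → E5
Fb4 → Db4
D5 → B4
F4 → D4
D5 → B4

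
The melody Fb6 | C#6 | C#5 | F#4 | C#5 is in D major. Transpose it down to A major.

Cb6 G#5 G#4 C#4 G#4

D major to A major down is a perfect fourth, so every note moves down by that interval.
Fb6 gives Cb6
C#6 gives G#5
C#5 gives G#4
F#4 gives C#4
C#5 gives G#4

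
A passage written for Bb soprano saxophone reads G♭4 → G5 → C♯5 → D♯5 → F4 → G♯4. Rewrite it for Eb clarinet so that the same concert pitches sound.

First find concert pitch: the Bb soprano saxophone sounds a major second below written, so G♭4 G5 C♯5 D♯5 F4 G♯4 sounds Fb4 F5 B4 C#5 Eb4 F#4.
Then write for Eb clarinet: it sounds a minor third above written, so the part must be a minor third below concert.
Fb4 → Db4
F5 → D5
B4 → G#4
C#5 → A#4
Eb4 → C4
F#4 → D#4

Db4 D5 G#4 A#4 C4 D#4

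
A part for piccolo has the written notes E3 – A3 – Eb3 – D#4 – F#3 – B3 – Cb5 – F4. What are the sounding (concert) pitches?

Written C4 on the piccolo sounds as C5, a perfect octave higher; apply that shift to every note.
E3 to E4
A3 to A4
Eb3 to Eb4
D#4 to D#5
F#3 to F#4
B3 to B4
Cb5 to Cb6
F4 to F5

E4 A4 Eb4 D#5 F#4 B4 Cb6 F5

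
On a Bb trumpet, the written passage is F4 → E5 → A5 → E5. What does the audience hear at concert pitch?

The Bb trumpet sounds a major second below written, so transpose each written note down a major second.
F4 -> Eb4
E5 -> D5
A5 -> G5
E5 -> D5

Eb4 D5 G5 D5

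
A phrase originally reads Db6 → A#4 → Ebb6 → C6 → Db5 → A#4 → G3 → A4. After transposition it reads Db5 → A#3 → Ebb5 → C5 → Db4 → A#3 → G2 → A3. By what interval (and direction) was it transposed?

down a perfect octave

Take the first pair: Db6 → Db5. D to D spans 8 letter names, so the interval is some kind of octave.
Db5 to Db6 is 12 semitones, which makes it a perfect octave; the second version is lower, so the direction is down.
Checking another pair — A4 → A3 — gives the same interval.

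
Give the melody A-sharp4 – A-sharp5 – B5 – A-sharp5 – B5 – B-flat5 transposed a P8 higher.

A#5 A#6 B6 A#6 B6 Bb6

A perfect octave up from A#4 gives A#5.
A#5: an octave up reaches A, and 12 semitones makes it A#6.
B5 up a perfect octave is B6.
A perfect octave up from A#5 gives A#6.
B5: an octave up reaches B, and 12 semitones makes it B6.
Bb5 up a perfect octave is Bb6.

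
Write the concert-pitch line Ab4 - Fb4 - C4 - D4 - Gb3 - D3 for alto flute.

The alto flute sounds a perfect fourth below written, so the written part must be a perfect fourth above concert — transpose each note up.
Ab4 to Db5
Fb4 to Bbb4
C4 to F4
D4 to G4
Gb3 to Cb4
D3 to G3

Db5 Bbb4 F4 G4 Cb4 G3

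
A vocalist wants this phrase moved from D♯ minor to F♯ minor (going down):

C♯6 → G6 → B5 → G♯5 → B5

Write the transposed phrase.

From D♯ down to F♯ is a major sixth; apply that to each pitch.
C#6 to E5
G6 to Bb5
B5 to D5
G#5 to B4
B5 to D5

E5 Bb5 D5 B4 D5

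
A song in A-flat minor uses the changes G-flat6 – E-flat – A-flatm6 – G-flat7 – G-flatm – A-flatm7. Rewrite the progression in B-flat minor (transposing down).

Ab6 F Bbm6 Ab7 Abm Bbm7

A-flat minor down to B-flat minor is a minor seventh; each chord root moves by that interval while the quality stays the same.
G-flat6: root G-flat down a minor seventh → Ab, giving Ab6.
E-flat: root E-flat down a minor seventh → F, giving F.
A-flatm6: root A-flat down a minor seventh → Bb, giving Bbm6.
G-flat7: root G-flat down a minor seventh → Ab, giving Ab7.
G-flatm: root G-flat down a minor seventh → Ab, giving Abm.
A-flatm7: root A-flat down a minor seventh → Bb, giving Bbm7.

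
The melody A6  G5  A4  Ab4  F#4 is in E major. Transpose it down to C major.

E major to C major down is a major third, so every note moves down by that interval.
A6 to F6
G5 to Eb5
A4 to F4
Ab4 to Fb4
F#4 to D4

F6 Eb5 F4 Fb4 D4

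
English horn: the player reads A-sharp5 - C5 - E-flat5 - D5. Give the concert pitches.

The English horn sounds a perfect fifth below written, so transpose each written note down a perfect fifth.
A#5 gives D#5
C5 gives F4
Eb5 gives Ab4
D5 gives G4

D#5 F4 Ab4 G4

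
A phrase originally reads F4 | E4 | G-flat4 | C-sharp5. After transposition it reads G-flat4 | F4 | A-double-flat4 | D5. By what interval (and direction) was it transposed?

up a minor second

Take the first pair: F4 → Gb4. F to G spans 2 letter names, so the interval is some kind of second.
F4 to Gb4 is 1 semitone, which makes it a minor second; the second version is higher, so the direction is up.
Checking another pair — C#5 → D5 — gives the same interval.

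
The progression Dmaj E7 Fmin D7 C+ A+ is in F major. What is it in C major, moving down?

Amaj B7 Cmin A7 G+ E+

F major down to C major is a perfect fourth; each chord root moves by that interval while the quality stays the same.
Dmaj: root D down a perfect fourth → A, giving Amaj.
E7: root E down a perfect fourth → B, giving B7.
Fmin: root F down a perfect fourth → C, giving Cmin.
D7: root D down a perfect fourth → A, giving A7.
C+: root C down a perfect fourth → G, giving G+.
A+: root A down a perfect fourth → E, giving E+.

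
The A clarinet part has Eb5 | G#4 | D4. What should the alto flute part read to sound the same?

F5 A#4 E4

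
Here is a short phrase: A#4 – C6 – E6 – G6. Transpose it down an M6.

A#4: a sixth down reaches C, and 9 semitones makes it C#4.
C6: a sixth down reaches E, and 9 semitones makes it Eb5.
E6 down a major sixth is G5.
G6 down a major sixth is Bb5.

C#4 Eb5 G5 Bb5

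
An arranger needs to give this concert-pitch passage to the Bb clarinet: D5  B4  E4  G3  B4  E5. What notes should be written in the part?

The Bb clarinet sounds a major second below written, so the written part must be a major second above concert — transpose each note up.
D5 → E5
B4 → C#5
E4 → F#4
G3 → A3
B4 → C#5
E5 → F#5

E5 C#5 F#4 A3 C#5 F#5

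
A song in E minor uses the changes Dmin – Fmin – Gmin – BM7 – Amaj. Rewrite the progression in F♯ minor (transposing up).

E minor up to F♯ minor is a major second; each chord root moves by that interval while the quality stays the same.
Dmin: root D up a major second → E, giving Emin.
Fmin: root F up a major second → G, giving Gmin.
Gmin: root G up a major second → A, giving Amin.
BM7: root B up a major second → C#, giving C#M7.
Amaj: root A up a major second → B, giving Bmaj.

Emin Gmin Amin C#M7 Bmaj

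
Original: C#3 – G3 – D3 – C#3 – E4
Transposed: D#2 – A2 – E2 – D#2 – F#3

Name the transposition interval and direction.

down a minor seventh

Take the first pair: C#3 → D#2. C to D spans 7 letter names, so the interval is some kind of seventh.
D#2 to C#3 is 10 semitones, which makes it a minor seventh; the second version is lower, so the direction is down.
Checking another pair — E4 → F#3 — gives the same interval.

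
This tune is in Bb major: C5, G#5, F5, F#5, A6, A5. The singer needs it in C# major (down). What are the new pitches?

Bb major to C# major down is a diminished seventh, so every note moves down by that interval.
C5 to D#4
G#5 to A##4
F5 to G#4
F#5 to G##4
A6 to B#5
A5 to B#4

D#4 A##4 G#4 G##4 B#5 B#4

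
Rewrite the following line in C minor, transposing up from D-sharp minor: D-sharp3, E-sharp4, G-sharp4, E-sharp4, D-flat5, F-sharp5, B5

D-sharp minor to C minor up is a diminished seventh, so every note moves up by that interval.
D#3 -> C4
E#4 -> D5
G#4 -> F5
E#4 -> D5
Db5 -> Cbb6
F#5 -> Eb6
B5 -> Ab6

C4 D5 F5 D5 Cbb6 Eb6 Ab6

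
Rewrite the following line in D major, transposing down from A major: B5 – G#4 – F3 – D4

E5 C#4 Bb2 G3

From A down to D is a perfect fifth; apply that to each pitch.
B5 becomes E5
G#4 becomes C#4
F3 becomes Bb2
D4 becomes G3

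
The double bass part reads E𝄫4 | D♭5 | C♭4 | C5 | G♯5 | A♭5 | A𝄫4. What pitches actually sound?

Ebb3 Db4 Cb3 C4 G#4 Ab4 Abb3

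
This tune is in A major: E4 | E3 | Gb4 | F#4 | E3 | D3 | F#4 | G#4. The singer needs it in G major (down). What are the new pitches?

D4 D3 Fb4 E4 D3 C3 E4 F#4

From A down to G is a major second; apply that to each pitch.
E4 -> D4
E3 -> D3
Gb4 -> Fb4
F#4 -> E4
E3 -> D3
D3 -> C3
F#4 -> E4
G#4 -> F#4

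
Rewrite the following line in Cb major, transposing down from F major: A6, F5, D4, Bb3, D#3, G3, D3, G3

Eb6 Cb5 Ab3 Fb3 A2 Db3 Ab2 Db3

From F down to Cb is an augmented fourth; apply that to each pitch.
A6 to Eb6
F5 to Cb5
D4 to Ab3
Bb3 to Fb3
D#3 to A2
G3 to Db3
D3 to Ab2
G3 to Db3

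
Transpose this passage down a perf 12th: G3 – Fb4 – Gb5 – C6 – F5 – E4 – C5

G3 down a perfect twelfth is C2.
Fb4 down a perfect twelfth is Bbb2.
Gb5 down a perfect twelfth is Cb4.
A perfect twelfth down from C6 gives F4.
F5 down a perfect twelfth is Bb3.
E4 down a perfect twelfth is A2.
A perfect twelfth down from C5 gives F3.

C2 Bbb2 Cb4 F4 Bb3 A2 F3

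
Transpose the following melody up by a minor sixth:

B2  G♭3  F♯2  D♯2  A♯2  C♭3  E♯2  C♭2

B2: a sixth up reaches G, and 8 semitones makes it G3.
Gb3: a sixth up reaches E, and 8 semitones makes it Ebb4.
F#2 up a minor sixth is D3.
A minor sixth up from D#2 gives B2.
A#2: a sixth up reaches F, and 8 semitones makes it F#3.
Cb3: a sixth up reaches A, and 8 semitones makes it Abb3.
E#2 up a minor sixth is C#3.
A minor sixth up from Cb2 gives Abb2.

G3 Ebb4 D3 B2 F#3 Abb3 C#3 Abb2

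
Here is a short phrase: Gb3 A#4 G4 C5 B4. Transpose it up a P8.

Gb4 A#5 G5 C6 B5

Gb3 becomes Gb4
A#4 becomes A#5
G4 becomes G5
C5 becomes C6
B4 becomes B5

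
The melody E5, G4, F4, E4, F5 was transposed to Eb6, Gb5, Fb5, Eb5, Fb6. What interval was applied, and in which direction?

From E5 to Eb6 is 8 letter names — an octave of some quality.
E5 to Eb6 is 11 semitones, which makes it a diminished octave; the second version is higher, so the direction is up.
Checking another pair — F5 → Fb6 — gives the same interval.

up a diminished octave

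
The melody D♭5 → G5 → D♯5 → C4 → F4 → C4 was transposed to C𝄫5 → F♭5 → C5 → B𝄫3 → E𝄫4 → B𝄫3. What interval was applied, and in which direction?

From Db5 to Cbb5 is 2 letter names — a second of some quality.
Cbb5 to Db5 is 3 semitones, which makes it an augmented second; the second version is lower, so the direction is down.
Checking another pair — C4 → Bbb3 — gives the same interval.

down an augmented second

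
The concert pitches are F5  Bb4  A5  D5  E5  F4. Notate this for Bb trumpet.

G5 C5 B5 E5 F#5 G4

Written C4 sounds as Bb3 on the Bb trumpet, so concert pitches are written a major second up.
F5 to G5
Bb4 to C5
A5 to B5
D5 to E5
E5 to F#5
F4 to G4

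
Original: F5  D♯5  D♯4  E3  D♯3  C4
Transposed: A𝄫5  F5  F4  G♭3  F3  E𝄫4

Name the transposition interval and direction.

up a diminished third

Take the first pair: F5 → Abb5. F to A spans 3 letter names, so the interval is some kind of third.
F5 to Abb5 is 2 semitones, which makes it a diminished third; the second version is higher, so the direction is up.
Checking another pair — C4 → Ebb4 — gives the same interval.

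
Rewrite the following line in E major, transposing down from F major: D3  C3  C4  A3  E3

C#3 B2 B3 G#3 D#3

From F down to E is a minor second; apply that to each pitch.
D3 to C#3
C3 to B2
C4 to B3
A3 to G#3
E3 to D#3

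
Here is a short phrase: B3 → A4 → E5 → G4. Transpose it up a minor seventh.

B3 gives A4
A4 gives G5
E5 gives D6
G4 gives F5

A4 G5 D6 F5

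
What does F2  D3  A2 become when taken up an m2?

Gb2 Eb3 Bb2

F2 -> Gb2
D3 -> Eb3
A2 -> Bb2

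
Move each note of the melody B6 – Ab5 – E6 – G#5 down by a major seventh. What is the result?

C6 Bbb4 F5 A4

B6 -> C6
Ab5 -> Bbb4
E6 -> F5
G#5 -> A4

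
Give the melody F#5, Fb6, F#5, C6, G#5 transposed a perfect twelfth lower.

B3 Bbb4 B3 F4 C#4

A perfect twelfth down from F#5 gives B3.
Fb6: a twelfth down reaches B, and 19 semitones makes it Bbb4.
F#5: a twelfth down reaches B, and 19 semitones makes it B3.
C6: a twelfth down reaches F, and 19 semitones makes it F4.
G#5: a twelfth down reaches C, and 19 semitones makes it C#4.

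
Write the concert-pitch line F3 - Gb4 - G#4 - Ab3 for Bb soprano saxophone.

The Bb soprano saxophone sounds a major second below written, so the written part must be a major second above concert — transpose each note up.
F3 to G3
Gb4 to Ab4
G#4 to A#4
Ab3 to Bb3

G3 Ab4 A#4 Bb3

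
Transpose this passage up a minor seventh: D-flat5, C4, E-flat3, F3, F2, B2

Db5: a seventh up reaches C, and 10 semitones makes it Cb6.
C4: a seventh up reaches B, and 10 semitones makes it Bb4.
Eb3 up a minor seventh is Db4.
F3 up a minor seventh is Eb4.
F2 up a minor seventh is Eb3.
B2: a seventh up reaches A, and 10 semitones makes it A3.

Cb6 Bb4 Db4 Eb4 Eb3 A3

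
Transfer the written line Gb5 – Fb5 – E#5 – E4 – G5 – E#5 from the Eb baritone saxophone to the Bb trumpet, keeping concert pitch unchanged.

First find concert pitch: the Eb baritone saxophone sounds a major thirteenth below written, so Gb5 Fb5 E#5 E4 G5 E#5 sounds Bbb3 Abb3 G#3 G2 Bb3 G#3.
Then write for Bb trumpet: it sounds a major second below written, so the part must be a major second above concert.
Bbb3 → Cb4
Abb3 → Bbb3
G#3 → A#3
G2 → A2
Bb3 → C4
G#3 → A#3

Cb4 Bbb3 A#3 A2 C4 A#3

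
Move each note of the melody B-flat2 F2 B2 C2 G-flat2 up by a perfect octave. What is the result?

Bb3 F3 B3 C3 Gb3

Bb2 gives Bb3
F2 gives F3
B2 gives B3
C2 gives C3
Gb2 gives Gb3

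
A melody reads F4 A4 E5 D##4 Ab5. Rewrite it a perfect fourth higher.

Bb4 D5 A5 G##4 Db6

A perfect fourth up from F4 gives Bb4.
A4: a fourth up reaches D, and 5 semitones makes it D5.
E5: a fourth up reaches A, and 5 semitones makes it A5.
D##4 up a perfect fourth is G##4.
Ab5 up a perfect fourth is Db6.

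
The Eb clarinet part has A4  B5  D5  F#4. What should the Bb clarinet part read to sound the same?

First find concert pitch: the Eb clarinet sounds a minor third above written, so A4 B5 D5 F#4 sounds C5 D6 F5 A4.
Then write for Bb clarinet: it sounds a major second below written, so the part must be a major second above concert.
C5 → D5
D6 → E6
F5 → G5
A4 → B4

D5 E6 G5 B4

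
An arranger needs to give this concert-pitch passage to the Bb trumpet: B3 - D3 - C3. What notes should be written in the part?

Written C4 sounds as Bb3 on the Bb trumpet, so concert pitches are written a major second up.
B3 to C#4
D3 to E3
C3 to D3

C#4 E3 D3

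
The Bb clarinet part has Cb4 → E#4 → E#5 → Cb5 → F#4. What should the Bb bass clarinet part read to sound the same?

Cb5 E#5 E#6 Cb6 F#5

First find concert pitch: the Bb clarinet sounds a major second below written, so Cb4 E#4 E#5 Cb5 F#4 sounds Bbb3 D#4 D#5 Bbb4 E4.
Then write for Bb bass clarinet: it sounds a major ninth below written, so the part must be a major ninth above concert.
Bbb3 → Cb5
D#4 → E#5
D#5 → E#6
Bbb4 → Cb6
E4 → F#5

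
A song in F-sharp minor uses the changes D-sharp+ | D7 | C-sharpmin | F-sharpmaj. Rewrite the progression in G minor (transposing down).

E+ Eb7 Dmin Gmaj

F-sharp minor down to G minor is a major seventh; each chord root moves by that interval while the quality stays the same.
D-sharp+: root D-sharp down a major seventh → E, giving E+.
D7: root D down a major seventh → Eb, giving Eb7.
C-sharpmin: root C-sharp down a major seventh → D, giving Dmin.
F-sharpmaj: root F-sharp down a major seventh → G, giving Gmaj.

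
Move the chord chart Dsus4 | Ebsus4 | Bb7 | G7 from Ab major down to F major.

Ab major down to F major is a minor third; each chord root moves by that interval while the quality stays the same.
Dsus4: root D down a minor third → B, giving Bsus4.
Ebsus4: root Eb down a minor third → C, giving Csus4.
Bb7: root Bb down a minor third → G, giving G7.
G7: root G down a minor third → E, giving E7.

Bsus4 Csus4 G7 E7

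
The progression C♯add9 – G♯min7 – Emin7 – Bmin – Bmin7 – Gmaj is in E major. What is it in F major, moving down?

E major down to F major is a major seventh; each chord root moves by that interval while the quality stays the same.
C♯add9: root C♯ down a major seventh → D, giving Dadd9.
G♯min7: root G♯ down a major seventh → A, giving Amin7.
Emin7: root E down a major seventh → F, giving Fmin7.
Bmin: root B down a major seventh → C, giving Cmin.
Bmin7: root B down a major seventh → C, giving Cmin7.
Gmaj: root G down a major seventh → Ab, giving Abmaj.

Dadd9 Amin7 Fmin7 Cmin Cmin7 Abmaj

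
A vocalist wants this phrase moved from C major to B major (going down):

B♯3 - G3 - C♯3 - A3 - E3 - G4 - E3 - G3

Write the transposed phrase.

A##3 F#3 B#2 G#3 D#3 F#4 D#3 F#3

From C down to B is a minor second; apply that to each pitch.
B#3 becomes A##3
G3 becomes F#3
C#3 becomes B#2
A3 becomes G#3
E3 becomes D#3
G4 becomes F#4
E3 becomes D#3
G3 becomes F#3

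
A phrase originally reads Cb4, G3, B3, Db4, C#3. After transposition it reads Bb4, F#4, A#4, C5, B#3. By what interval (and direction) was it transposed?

From Cb4 to Bb4 is 7 letter names — a seventh of some quality.
Cb4 to Bb4 is 11 semitones, which makes it a major seventh; the second version is higher, so the direction is up.
Checking another pair — C#3 → B#3 — gives the same interval.

up a major seventh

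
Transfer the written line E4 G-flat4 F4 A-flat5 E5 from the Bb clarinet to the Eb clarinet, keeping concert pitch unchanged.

B3 Db4 C4 Eb5 B4

First find concert pitch: the Bb clarinet sounds a major second below written, so E4 G-flat4 F4 A-flat5 E5 sounds D4 Fb4 Eb4 Gb5 D5.
Then write for Eb clarinet: it sounds a minor third above written, so the part must be a minor third below concert.
D4 → B3
Fb4 → Db4
Eb4 → C4
Gb5 → Eb5
D5 → B4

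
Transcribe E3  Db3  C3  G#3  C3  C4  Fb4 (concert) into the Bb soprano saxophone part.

Written C4 sounds as Bb3 on the Bb soprano saxophone, so concert pitches are written a major second up.
E3 -> F#3
Db3 -> Eb3
C3 -> D3
G#3 -> A#3
C3 -> D3
C4 -> D4
Fb4 -> Gb4

F#3 Eb3 D3 A#3 D3 D4 Gb4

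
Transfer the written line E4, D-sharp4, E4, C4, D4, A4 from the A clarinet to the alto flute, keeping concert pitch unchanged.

First find concert pitch: the A clarinet sounds a minor third below written, so E4 D-sharp4 E4 C4 D4 A4 sounds C#4 B#3 C#4 A3 B3 F#4.
Then write for alto flute: it sounds a perfect fourth below written, so the part must be a perfect fourth above concert.
C#4 → F#4
B#3 → E#4
C#4 → F#4
A3 → D4
B3 → E4
F#4 → B4

F#4 E#4 F#4 D4 E4 B4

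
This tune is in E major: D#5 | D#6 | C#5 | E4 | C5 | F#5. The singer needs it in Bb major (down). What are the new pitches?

A4 A5 G4 Bb3 Gb4 C5

E major to Bb major down is an augmented fourth, so every note moves down by that interval.
D#5 → A4
D#6 → A5
C#5 → G4
E4 → Bb3
C5 → Gb4
F#5 → C5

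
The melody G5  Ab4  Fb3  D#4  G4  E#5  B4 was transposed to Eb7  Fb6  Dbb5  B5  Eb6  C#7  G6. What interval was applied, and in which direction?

up a minor thirteenth

Take the first pair: G5 → Eb7. G to E spans 13 letter names, so the interval is some kind of thirteenth.
G5 to Eb7 is 20 semitones, which makes it a minor thirteenth; the second version is higher, so the direction is up.
Checking another pair — B4 → G6 — gives the same interval.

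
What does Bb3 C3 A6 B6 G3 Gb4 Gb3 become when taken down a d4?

F#3 G#2 E#6 F##6 D#3 D4 D3

Bb3 gives F#3
C3 gives G#2
A6 gives E#6
B6 gives F##6
G3 gives D#3
Gb4 gives D4
Gb3 gives D3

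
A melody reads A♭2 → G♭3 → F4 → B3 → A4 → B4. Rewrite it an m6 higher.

Fb3 Ebb4 Db5 G4 F5 G5

Ab2 -> Fb3
Gb3 -> Ebb4
F4 -> Db5
B3 -> G4
A4 -> F5
B4 -> G5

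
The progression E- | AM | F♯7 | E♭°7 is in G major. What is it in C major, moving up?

G major up to C major is a perfect fourth; each chord root moves by that interval while the quality stays the same.
E-: root E up a perfect fourth → A, giving A-.
AM: root A up a perfect fourth → D, giving DM.
F♯7: root F♯ up a perfect fourth → B, giving B7.
E♭°7: root E♭ up a perfect fourth → Ab, giving Ab°7.

A- DM B7 Ab°7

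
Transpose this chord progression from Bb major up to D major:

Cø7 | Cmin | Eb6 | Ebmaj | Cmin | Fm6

Eø7 Emin G6 Gmaj Emin Am6

Bb major up to D major is a major third; each chord root moves by that interval while the quality stays the same.
Cø7: root C up a major third → E, giving Eø7.
Cmin: root C up a major third → E, giving Emin.
Eb6: root Eb up a major third → G, giving G6.
Ebmaj: root Eb up a major third → G, giving Gmaj.
Cmin: root C up a major third → E, giving Emin.
Fm6: root F up a major third → A, giving Am6.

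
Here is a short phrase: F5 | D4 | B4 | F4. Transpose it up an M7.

F5 to E6
D4 to C#5
B4 to A#5
F4 to E5

E6 C#5 A#5 E5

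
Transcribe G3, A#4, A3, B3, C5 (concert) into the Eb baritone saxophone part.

E5 F##6 F#5 G#5 A6

The Eb baritone saxophone sounds a major thirteenth below written, so the written part must be a major thirteenth above concert — transpose each note up.
G3 becomes E5
A#4 becomes F##6
A3 becomes F#5
B3 becomes G#5
C5 becomes A6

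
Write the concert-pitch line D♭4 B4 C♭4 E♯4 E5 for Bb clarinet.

Eb4 C#5 Db4 F##4 F#5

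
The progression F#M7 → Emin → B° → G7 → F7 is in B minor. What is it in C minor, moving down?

B minor down to C minor is a major seventh; each chord root moves by that interval while the quality stays the same.
F#M7: root F# down a major seventh → G, giving GM7.
Emin: root E down a major seventh → F, giving Fmin.
B°: root B down a major seventh → C, giving C°.
G7: root G down a major seventh → Ab, giving Ab7.
F7: root F down a major seventh → Gb, giving Gb7.

GM7 Fmin C° Ab7 Gb7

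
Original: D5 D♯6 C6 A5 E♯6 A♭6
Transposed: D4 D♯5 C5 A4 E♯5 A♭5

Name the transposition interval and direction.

down a perfect octave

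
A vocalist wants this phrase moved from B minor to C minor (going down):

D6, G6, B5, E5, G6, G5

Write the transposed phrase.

Eb5 Ab5 C5 F4 Ab5 Ab4

B minor to C minor down is a major seventh, so every note moves down by that interval.
D6 → Eb5
G6 → Ab5
B5 → C5
E5 → F4
G6 → Ab5
G5 → Ab4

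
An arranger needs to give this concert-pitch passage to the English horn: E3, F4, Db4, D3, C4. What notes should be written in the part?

B3 C5 Ab4 A3 G4

Written C4 sounds as F3 on the English horn, so concert pitches are written a perfect fifth up.
E3 to B3
F4 to C5
Db4 to Ab4
D3 to A3
C4 to G4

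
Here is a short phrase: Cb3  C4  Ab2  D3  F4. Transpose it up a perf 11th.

Fb4 F5 Db4 G4 Bb5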